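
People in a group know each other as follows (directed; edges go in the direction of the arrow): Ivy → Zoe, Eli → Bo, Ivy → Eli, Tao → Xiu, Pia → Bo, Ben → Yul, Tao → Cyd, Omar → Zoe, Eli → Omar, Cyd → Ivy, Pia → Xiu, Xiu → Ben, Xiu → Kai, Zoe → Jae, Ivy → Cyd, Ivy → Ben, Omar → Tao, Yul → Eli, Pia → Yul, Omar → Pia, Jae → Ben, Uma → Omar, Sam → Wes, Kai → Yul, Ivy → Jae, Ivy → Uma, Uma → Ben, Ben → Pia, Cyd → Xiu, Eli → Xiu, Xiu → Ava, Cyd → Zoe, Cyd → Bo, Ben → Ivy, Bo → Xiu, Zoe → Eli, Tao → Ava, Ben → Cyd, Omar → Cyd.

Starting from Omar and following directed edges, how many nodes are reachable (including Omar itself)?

BFS from Omar visits: Omar, Zoe, Tao, Pia, Cyd, Jae, Eli, Xiu, Ava, Yul, Bo, Ivy, Ben, Kai, Uma
Reachable nodes: 15 of 17 total.

15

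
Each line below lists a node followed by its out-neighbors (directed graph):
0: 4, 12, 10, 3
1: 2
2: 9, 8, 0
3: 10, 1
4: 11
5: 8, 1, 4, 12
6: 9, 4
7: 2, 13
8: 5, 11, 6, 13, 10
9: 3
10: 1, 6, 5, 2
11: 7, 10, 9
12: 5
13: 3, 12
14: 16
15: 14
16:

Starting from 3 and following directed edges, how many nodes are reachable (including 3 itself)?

14

BFS from 3 visits: 3, 10, 1, 6, 5, 2, 9, 4, 8, 12, 0, 11, 13, 7
Reachable nodes: 14 of 17 total.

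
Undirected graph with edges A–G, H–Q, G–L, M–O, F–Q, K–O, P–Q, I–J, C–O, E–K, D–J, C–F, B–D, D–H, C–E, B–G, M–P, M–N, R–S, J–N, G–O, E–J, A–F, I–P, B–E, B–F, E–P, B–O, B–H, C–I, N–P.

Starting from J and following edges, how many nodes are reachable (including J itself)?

17

BFS from J visits: J, D, E, I, N, B, H, C, K, P, M, F, G, O, Q, A, L
Reachable nodes: 17 of 19 total.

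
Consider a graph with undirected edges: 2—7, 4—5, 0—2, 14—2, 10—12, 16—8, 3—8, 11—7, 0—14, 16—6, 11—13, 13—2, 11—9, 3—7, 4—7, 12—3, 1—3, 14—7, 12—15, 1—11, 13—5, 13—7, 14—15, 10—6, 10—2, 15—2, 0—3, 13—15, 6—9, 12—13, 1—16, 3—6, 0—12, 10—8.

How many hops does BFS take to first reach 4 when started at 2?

2

Level 0: 2
Level 1: 0, 7, 10, 13, 14, 15
Level 2: 3, 4, 5, 6, 8, 11, 12
Level 3: 1, 9, 16
4 first appears at level 2.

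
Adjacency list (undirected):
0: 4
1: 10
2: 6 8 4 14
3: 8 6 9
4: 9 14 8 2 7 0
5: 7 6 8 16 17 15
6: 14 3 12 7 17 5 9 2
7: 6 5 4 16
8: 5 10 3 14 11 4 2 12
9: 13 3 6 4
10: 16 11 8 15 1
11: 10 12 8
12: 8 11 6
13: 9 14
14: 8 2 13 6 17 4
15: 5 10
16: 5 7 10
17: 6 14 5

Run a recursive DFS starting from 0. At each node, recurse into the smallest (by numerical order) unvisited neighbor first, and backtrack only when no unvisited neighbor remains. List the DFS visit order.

Visit 0
0 → 4
4 → 2
2 → 6
6 → 3
3 → 8
8 → 5
5 → 7
7 → 16
16 → 10
10 → 1
10 → 11
11 → 12
10 → 15
5 → 17
17 → 14
14 → 13
13 → 9

0 4 2 6 3 8 5 7 16 10 1 11 12 15 17 14 13 9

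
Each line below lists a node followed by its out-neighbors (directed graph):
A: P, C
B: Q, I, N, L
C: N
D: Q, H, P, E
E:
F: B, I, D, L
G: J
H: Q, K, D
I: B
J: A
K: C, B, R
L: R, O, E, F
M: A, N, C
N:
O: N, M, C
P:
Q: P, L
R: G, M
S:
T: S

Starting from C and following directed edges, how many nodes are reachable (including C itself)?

2

BFS from C visits: C, N
Reachable nodes: 2 of 20 total.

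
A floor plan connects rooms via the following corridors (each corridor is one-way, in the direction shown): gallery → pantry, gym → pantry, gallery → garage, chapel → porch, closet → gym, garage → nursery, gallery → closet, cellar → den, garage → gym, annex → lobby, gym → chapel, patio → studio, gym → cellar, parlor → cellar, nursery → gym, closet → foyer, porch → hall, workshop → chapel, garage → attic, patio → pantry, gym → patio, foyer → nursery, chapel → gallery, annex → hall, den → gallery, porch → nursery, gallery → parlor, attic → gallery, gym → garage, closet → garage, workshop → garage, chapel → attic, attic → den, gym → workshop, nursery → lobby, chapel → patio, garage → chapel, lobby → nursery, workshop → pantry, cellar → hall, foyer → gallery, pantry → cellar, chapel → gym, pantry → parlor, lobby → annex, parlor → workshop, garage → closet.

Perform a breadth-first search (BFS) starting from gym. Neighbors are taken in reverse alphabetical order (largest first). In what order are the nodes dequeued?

Visit gym; enqueue workshop, patio, pantry, garage, chapel, cellar → queue [workshop, patio, pantry, garage, chapel, cellar]
Visit workshop → queue [patio, pantry, garage, chapel, cellar]
Visit patio; enqueue studio → queue [pantry, garage, chapel, cellar, studio]
Visit pantry; enqueue parlor → queue [garage, chapel, cellar, studio, parlor]
Visit garage; enqueue nursery, closet, attic → queue [chapel, cellar, studio, parlor, nursery, closet, attic]
Visit chapel; enqueue porch, gallery → queue [cellar, studio, parlor, nursery, closet, attic, porch, gallery]
Visit cellar; enqueue hall, den → queue [studio, parlor, nursery, closet, attic, porch, gallery, hall, den]
Visit studio → queue [parlor, nursery, closet, attic, porch, gallery, hall, den]
Visit parlor → queue [nursery, closet, attic, porch, gallery, hall, den]
Visit nursery; enqueue lobby → queue [closet, attic, porch, gallery, hall, den, lobby]
Visit closet; enqueue foyer → queue [attic, porch, gallery, hall, den, lobby, foyer]
Visit attic → queue [porch, gallery, hall, den, lobby, foyer]
Visit porch → queue [gallery, hall, den, lobby, foyer]
Visit gallery → queue [hall, den, lobby, foyer]
Visit hall → queue [den, lobby, foyer]
Visit den → queue [lobby, foyer]
Visit lobby; enqueue annex → queue [foyer, annex]
Visit foyer → queue [annex]
Visit annex → queue []

gym workshop patio pantry garage chapel cellar studio parlor nursery closet attic porch gallery hall den lobby foyer annex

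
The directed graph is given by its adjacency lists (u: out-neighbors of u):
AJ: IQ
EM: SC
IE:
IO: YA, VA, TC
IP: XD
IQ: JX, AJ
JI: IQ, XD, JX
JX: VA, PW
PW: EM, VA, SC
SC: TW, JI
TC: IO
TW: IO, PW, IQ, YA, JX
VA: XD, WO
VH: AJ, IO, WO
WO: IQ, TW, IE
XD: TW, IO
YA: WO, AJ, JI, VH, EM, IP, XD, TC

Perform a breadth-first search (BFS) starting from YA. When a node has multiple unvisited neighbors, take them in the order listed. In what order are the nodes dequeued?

YA -> WO -> AJ -> JI -> VH -> EM -> IP -> XD -> TC -> IQ -> TW -> IE -> JX -> IO -> SC -> PW -> VA

Visit YA; enqueue WO, AJ, JI, VH, EM, IP, XD, TC → queue [WO, AJ, JI, VH, EM, IP, XD, TC]
Visit WO; enqueue IQ, TW, IE → queue [AJ, JI, VH, EM, IP, XD, TC, IQ, TW, IE]
Visit AJ → queue [JI, VH, EM, IP, XD, TC, IQ, TW, IE]
Visit JI; enqueue JX → queue [VH, EM, IP, XD, TC, IQ, TW, IE, JX]
Visit VH; enqueue IO → queue [EM, IP, XD, TC, IQ, TW, IE, JX, IO]
Visit EM; enqueue SC → queue [IP, XD, TC, IQ, TW, IE, JX, IO, SC]
Visit IP → queue [XD, TC, IQ, TW, IE, JX, IO, SC]
Visit XD → queue [TC, IQ, TW, IE, JX, IO, SC]
Visit TC → queue [IQ, TW, IE, JX, IO, SC]
Visit IQ → queue [TW, IE, JX, IO, SC]
Visit TW; enqueue PW → queue [IE, JX, IO, SC, PW]
Visit IE → queue [JX, IO, SC, PW]
Visit JX; enqueue VA → queue [IO, SC, PW, VA]
Visit IO → queue [SC, PW, VA]
Visit SC → queue [PW, VA]
Visit PW → queue [VA]
Visit VA → queue []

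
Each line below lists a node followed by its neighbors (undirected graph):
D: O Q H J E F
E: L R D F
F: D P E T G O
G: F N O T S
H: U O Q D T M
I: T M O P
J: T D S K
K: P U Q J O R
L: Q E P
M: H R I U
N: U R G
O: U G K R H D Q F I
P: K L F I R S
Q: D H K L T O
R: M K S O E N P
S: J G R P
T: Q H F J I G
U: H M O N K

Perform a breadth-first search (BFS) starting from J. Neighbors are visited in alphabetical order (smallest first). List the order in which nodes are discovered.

Visit J; enqueue D, K, S, T → queue [D, K, S, T]
Visit D; enqueue E, F, H, O, Q → queue [K, S, T, E, F, H, O, Q]
Visit K; enqueue P, R, U → queue [S, T, E, F, H, O, Q, P, R, U]
Visit S; enqueue G → queue [T, E, F, H, O, Q, P, R, U, G]
Visit T; enqueue I → queue [E, F, H, O, Q, P, R, U, G, I]
Visit E; enqueue L → queue [F, H, O, Q, P, R, U, G, I, L]
Visit F → queue [H, O, Q, P, R, U, G, I, L]
Visit H; enqueue M → queue [O, Q, P, R, U, G, I, L, M]
Visit O → queue [Q, P, R, U, G, I, L, M]
Visit Q → queue [P, R, U, G, I, L, M]
Visit P → queue [R, U, G, I, L, M]
Visit R; enqueue N → queue [U, G, I, L, M, N]
Visit U → queue [G, I, L, M, N]
Visit G → queue [I, L, M, N]
Visit I → queue [L, M, N]
Visit L → queue [M, N]
Visit M → queue [N]
Visit N → queue []

J, D, K, S, T, E, F, H, O, Q, P, R, U, G, I, L, M, N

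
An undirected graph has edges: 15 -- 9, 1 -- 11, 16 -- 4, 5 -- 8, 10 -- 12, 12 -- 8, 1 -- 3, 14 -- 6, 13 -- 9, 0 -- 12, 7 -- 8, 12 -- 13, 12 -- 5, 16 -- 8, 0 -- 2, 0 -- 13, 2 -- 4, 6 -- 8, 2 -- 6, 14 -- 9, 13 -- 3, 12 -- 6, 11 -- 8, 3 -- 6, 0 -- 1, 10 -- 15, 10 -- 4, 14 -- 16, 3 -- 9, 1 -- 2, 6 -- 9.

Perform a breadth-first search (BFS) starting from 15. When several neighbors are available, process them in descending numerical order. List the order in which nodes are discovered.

Visit 15; enqueue 10, 9 → queue [10, 9]
Visit 10; enqueue 12, 4 → queue [9, 12, 4]
Visit 9; enqueue 14, 13, 6, 3 → queue [12, 4, 14, 13, 6, 3]
Visit 12; enqueue 8, 5, 0 → queue [4, 14, 13, 6, 3, 8, 5, 0]
Visit 4; enqueue 16, 2 → queue [14, 13, 6, 3, 8, 5, 0, 16, 2]
Visit 14 → queue [13, 6, 3, 8, 5, 0, 16, 2]
Visit 13 → queue [6, 3, 8, 5, 0, 16, 2]
Visit 6 → queue [3, 8, 5, 0, 16, 2]
Visit 3; enqueue 1 → queue [8, 5, 0, 16, 2, 1]
Visit 8; enqueue 11, 7 → queue [5, 0, 16, 2, 1, 11, 7]
Visit 5 → queue [0, 16, 2, 1, 11, 7]
Visit 0 → queue [16, 2, 1, 11, 7]
Visit 16 → queue [2, 1, 11, 7]
Visit 2 → queue [1, 11, 7]
Visit 1 → queue [11, 7]
Visit 11 → queue [7]
Visit 7 → queue []

15, 10, 9, 12, 4, 14, 13, 6, 3, 8, 5, 0, 16, 2, 1, 11, 7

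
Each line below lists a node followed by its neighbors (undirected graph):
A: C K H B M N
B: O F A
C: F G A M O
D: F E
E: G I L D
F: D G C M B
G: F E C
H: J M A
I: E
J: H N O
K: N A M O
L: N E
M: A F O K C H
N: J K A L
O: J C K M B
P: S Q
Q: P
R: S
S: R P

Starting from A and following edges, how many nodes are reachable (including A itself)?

BFS from A visits: A, N, M, K, H, C, B, L, J, O, F, G, E, D, I
Reachable nodes: 15 of 19 total.

15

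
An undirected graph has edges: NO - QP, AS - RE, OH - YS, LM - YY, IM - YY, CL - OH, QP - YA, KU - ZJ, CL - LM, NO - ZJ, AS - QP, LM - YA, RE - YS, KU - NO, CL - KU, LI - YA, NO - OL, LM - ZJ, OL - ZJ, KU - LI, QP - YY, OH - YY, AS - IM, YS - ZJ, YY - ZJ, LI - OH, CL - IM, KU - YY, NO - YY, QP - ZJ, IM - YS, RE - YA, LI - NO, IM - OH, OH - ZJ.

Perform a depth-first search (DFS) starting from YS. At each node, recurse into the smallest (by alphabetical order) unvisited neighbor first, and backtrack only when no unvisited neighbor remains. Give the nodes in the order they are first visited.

Visit YS
YS → IM
IM → AS
AS → QP
QP → NO
NO → KU
KU → CL
CL → LM
LM → YA
YA → LI
LI → OH
OH → YY
YY → ZJ
ZJ → OL
YA → RE

YS IM AS QP NO KU CL LM YA LI OH YY ZJ OL RE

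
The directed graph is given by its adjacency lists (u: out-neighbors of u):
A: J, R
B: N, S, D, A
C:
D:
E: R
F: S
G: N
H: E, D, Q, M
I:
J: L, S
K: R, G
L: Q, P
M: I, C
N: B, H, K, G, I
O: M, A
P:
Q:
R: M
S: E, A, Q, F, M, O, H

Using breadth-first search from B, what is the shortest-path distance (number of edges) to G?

2

Level 0: B
Level 1: A, D, N, S
Level 2: E, F, G, H, I, J, K, M, O, Q, R
Level 3: C, L
Level 4: P
G first appears at level 2.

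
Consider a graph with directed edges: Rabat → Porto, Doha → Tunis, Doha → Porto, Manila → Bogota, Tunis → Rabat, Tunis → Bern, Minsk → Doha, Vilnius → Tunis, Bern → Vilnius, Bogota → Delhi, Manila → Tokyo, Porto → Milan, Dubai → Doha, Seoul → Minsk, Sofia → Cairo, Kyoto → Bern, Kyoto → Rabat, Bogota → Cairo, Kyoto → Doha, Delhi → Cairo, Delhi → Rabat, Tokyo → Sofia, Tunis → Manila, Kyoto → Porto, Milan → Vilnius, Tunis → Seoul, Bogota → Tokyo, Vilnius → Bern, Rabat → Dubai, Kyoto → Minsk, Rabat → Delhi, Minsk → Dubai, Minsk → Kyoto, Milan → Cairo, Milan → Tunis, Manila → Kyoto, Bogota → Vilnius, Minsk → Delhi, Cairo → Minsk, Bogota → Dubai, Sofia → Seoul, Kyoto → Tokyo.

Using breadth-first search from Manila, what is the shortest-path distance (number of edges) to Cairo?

Level 0: Manila
Level 1: Bogota, Kyoto, Tokyo
Level 2: Bern, Cairo, Delhi, Doha, Dubai, Minsk, Porto, Rabat, Sofia, Vilnius
Level 3: Milan, Seoul, Tunis
Cairo first appears at level 2.

2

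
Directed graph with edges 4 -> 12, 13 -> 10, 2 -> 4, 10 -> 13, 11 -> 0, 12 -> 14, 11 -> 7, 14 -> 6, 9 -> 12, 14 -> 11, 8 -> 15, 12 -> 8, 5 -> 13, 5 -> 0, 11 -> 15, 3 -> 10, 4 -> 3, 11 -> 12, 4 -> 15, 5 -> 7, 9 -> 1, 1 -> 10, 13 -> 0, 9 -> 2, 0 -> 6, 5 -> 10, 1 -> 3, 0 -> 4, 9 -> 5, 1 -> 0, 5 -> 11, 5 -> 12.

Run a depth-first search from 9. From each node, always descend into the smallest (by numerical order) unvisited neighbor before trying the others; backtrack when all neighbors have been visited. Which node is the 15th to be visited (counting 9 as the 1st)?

2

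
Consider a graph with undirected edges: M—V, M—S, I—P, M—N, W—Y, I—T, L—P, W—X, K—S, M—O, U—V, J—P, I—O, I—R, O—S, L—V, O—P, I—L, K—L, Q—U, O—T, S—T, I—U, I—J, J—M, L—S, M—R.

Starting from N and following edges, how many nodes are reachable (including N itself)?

BFS from N visits: N, M, J, O, R, S, V, I, P, T, K, L, U, Q
Reachable nodes: 14 of 17 total.

14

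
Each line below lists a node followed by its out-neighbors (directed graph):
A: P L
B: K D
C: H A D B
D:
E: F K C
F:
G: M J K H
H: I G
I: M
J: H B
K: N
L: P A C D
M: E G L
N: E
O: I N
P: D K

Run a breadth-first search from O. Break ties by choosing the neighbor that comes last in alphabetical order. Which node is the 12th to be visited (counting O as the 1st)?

Visit O; enqueue N, I → queue [N, I]
Visit N; enqueue E → queue [I, E]
Visit I; enqueue M → queue [E, M]
Visit E; enqueue K, F, C → queue [M, K, F, C]
Visit M; enqueue L, G → queue [K, F, C, L, G]
Visit K → queue [F, C, L, G]
Visit F → queue [C, L, G]
Visit C; enqueue H, D, B, A → queue [L, G, H, D, B, A]
Visit L; enqueue P → queue [G, H, D, B, A, P]
Visit G; enqueue J → queue [H, D, B, A, P, J]
Visit H → queue [D, B, A, P, J]
Visit D → queue [B, A, P, J]
Visit B → queue [A, P, J]
Visit A → queue [P, J]
Visit P → queue [J]
Visit J → queue []

Visit order: O, N, I, E, M, K, F, C, L, G, H, D, B, A, P, J

D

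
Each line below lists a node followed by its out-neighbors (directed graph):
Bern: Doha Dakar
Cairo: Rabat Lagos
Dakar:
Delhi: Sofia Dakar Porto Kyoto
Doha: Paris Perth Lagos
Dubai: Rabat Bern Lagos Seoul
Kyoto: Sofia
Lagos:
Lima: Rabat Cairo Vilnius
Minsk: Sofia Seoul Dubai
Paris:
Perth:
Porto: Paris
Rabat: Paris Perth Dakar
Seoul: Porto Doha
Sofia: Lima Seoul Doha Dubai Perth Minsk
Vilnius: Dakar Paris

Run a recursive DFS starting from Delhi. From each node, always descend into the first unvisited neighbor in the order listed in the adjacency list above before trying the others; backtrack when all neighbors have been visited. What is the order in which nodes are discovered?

Visit Delhi
Delhi → Sofia
Sofia → Lima
Lima → Rabat
Rabat → Paris
Rabat → Perth
Rabat → Dakar
Lima → Cairo
Cairo → Lagos
Lima → Vilnius
Sofia → Seoul
Seoul → Porto
Seoul → Doha
Sofia → Dubai
Dubai → Bern
Sofia → Minsk
Delhi → Kyoto

Delhi, Sofia, Lima, Rabat, Paris, Perth, Dakar, Cairo, Lagos, Vilnius, Seoul, Porto, Doha, Dubai, Bern, Minsk, Kyoto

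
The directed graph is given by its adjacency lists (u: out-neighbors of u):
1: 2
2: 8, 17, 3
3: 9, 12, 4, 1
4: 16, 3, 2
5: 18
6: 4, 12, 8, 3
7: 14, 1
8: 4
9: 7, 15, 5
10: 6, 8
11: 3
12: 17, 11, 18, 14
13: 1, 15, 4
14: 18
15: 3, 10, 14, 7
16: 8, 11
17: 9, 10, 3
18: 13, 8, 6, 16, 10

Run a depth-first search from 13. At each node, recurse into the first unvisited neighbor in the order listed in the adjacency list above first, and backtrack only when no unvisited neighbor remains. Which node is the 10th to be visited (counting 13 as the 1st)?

Visit 13
13 → 1
1 → 2
2 → 8
8 → 4
4 → 16
16 → 11
11 → 3
3 → 9
9 → 7
7 → 14
14 → 18
18 → 6
6 → 12
12 → 17
17 → 10
9 → 15
9 → 5

Visit order: 13, 1, 2, 8, 4, 16, 11, 3, 9, 7, 14, 18, 6, 12, 17, 10, 15, 5

7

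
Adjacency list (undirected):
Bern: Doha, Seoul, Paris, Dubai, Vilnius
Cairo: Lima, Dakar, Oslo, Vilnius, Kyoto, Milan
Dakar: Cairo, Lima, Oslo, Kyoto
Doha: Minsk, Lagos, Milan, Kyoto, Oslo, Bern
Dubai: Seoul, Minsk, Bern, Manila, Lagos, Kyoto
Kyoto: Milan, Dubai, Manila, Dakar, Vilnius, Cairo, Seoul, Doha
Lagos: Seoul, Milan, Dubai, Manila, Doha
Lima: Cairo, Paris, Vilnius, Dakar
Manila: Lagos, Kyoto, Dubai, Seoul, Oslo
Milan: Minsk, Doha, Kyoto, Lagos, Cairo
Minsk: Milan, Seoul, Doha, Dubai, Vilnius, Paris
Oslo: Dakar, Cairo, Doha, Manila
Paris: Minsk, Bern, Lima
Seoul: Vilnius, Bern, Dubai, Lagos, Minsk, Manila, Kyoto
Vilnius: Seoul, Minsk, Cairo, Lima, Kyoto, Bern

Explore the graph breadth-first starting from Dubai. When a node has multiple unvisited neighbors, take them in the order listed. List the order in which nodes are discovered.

Visit Dubai; enqueue Seoul, Minsk, Bern, Manila, Lagos, Kyoto → queue [Seoul, Minsk, Bern, Manila, Lagos, Kyoto]
Visit Seoul; enqueue Vilnius → queue [Minsk, Bern, Manila, Lagos, Kyoto, Vilnius]
Visit Minsk; enqueue Milan, Doha, Paris → queue [Bern, Manila, Lagos, Kyoto, Vilnius, Milan, Doha, Paris]
Visit Bern → queue [Manila, Lagos, Kyoto, Vilnius, Milan, Doha, Paris]
Visit Manila; enqueue Oslo → queue [Lagos, Kyoto, Vilnius, Milan, Doha, Paris, Oslo]
Visit Lagos → queue [Kyoto, Vilnius, Milan, Doha, Paris, Oslo]
Visit Kyoto; enqueue Dakar, Cairo → queue [Vilnius, Milan, Doha, Paris, Oslo, Dakar, Cairo]
Visit Vilnius; enqueue Lima → queue [Milan, Doha, Paris, Oslo, Dakar, Cairo, Lima]
Visit Milan → queue [Doha, Paris, Oslo, Dakar, Cairo, Lima]
Visit Doha → queue [Paris, Oslo, Dakar, Cairo, Lima]
Visit Paris → queue [Oslo, Dakar, Cairo, Lima]
Visit Oslo → queue [Dakar, Cairo, Lima]
Visit Dakar → queue [Cairo, Lima]
Visit Cairo → queue [Lima]
Visit Lima → queue []

Dubai, Seoul, Minsk, Bern, Manila, Lagos, Kyoto, Vilnius, Milan, Doha, Paris, Oslo, Dakar, Cairo, Lima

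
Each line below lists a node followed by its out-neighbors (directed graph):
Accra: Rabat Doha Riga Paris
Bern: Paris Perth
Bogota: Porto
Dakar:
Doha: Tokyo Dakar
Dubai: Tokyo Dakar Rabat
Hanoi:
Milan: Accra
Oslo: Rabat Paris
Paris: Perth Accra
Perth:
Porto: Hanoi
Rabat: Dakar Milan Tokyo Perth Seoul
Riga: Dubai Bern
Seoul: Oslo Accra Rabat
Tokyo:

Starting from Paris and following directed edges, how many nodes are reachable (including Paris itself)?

BFS from Paris visits: Paris, Perth, Accra, Rabat, Doha, Riga, Dakar, Milan, Tokyo, Seoul, Dubai, Bern, Oslo
Reachable nodes: 13 of 16 total.

13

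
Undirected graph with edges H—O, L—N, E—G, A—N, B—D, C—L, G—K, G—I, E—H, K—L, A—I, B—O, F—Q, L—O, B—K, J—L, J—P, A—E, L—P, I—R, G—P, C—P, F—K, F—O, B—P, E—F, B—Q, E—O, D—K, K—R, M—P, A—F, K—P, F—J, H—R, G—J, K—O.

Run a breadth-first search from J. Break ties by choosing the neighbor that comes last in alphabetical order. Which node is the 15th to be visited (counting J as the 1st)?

A

Visit J; enqueue P, L, G, F → queue [P, L, G, F]
Visit P; enqueue M, K, C, B → queue [L, G, F, M, K, C, B]
Visit L; enqueue O, N → queue [G, F, M, K, C, B, O, N]
Visit G; enqueue I, E → queue [F, M, K, C, B, O, N, I, E]
Visit F; enqueue Q, A → queue [M, K, C, B, O, N, I, E, Q, A]
Visit M → queue [K, C, B, O, N, I, E, Q, A]
Visit K; enqueue R, D → queue [C, B, O, N, I, E, Q, A, R, D]
Visit C → queue [B, O, N, I, E, Q, A, R, D]
Visit B → queue [O, N, I, E, Q, A, R, D]
Visit O; enqueue H → queue [N, I, E, Q, A, R, D, H]
Visit N → queue [I, E, Q, A, R, D, H]
Visit I → queue [E, Q, A, R, D, H]
Visit E → queue [Q, A, R, D, H]
Visit Q → queue [A, R, D, H]
Visit A → queue [R, D, H]
Visit R → queue [D, H]
Visit D → queue [H]
Visit H → queue []

Visit order: J, P, L, G, F, M, K, C, B, O, N, I, E, Q, A, R, D, H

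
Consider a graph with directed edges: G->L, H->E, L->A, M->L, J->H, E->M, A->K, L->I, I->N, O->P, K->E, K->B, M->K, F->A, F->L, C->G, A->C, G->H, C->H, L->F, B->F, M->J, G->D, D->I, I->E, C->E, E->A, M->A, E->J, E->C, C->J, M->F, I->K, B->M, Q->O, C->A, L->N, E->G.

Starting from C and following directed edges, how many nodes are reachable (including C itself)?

BFS from C visits: C, A, E, G, H, J, K, M, D, L, B, F, I, N
Reachable nodes: 14 of 17 total.

14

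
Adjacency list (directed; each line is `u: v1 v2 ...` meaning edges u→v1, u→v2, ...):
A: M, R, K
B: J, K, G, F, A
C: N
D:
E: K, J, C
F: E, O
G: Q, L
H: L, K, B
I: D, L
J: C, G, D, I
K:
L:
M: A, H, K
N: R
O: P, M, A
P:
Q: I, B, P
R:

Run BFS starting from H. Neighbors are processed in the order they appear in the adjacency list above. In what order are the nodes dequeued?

H, L, K, B, J, G, F, A, C, D, I, Q, E, O, M, R, N, P

Visit H; enqueue L, K, B → queue [L, K, B]
Visit L → queue [K, B]
Visit K → queue [B]
Visit B; enqueue J, G, F, A → queue [J, G, F, A]
Visit J; enqueue C, D, I → queue [G, F, A, C, D, I]
Visit G; enqueue Q → queue [F, A, C, D, I, Q]
Visit F; enqueue E, O → queue [A, C, D, I, Q, E, O]
Visit A; enqueue M, R → queue [C, D, I, Q, E, O, M, R]
Visit C; enqueue N → queue [D, I, Q, E, O, M, R, N]
Visit D → queue [I, Q, E, O, M, R, N]
Visit I → queue [Q, E, O, M, R, N]
Visit Q; enqueue P → queue [E, O, M, R, N, P]
Visit E → queue [O, M, R, N, P]
Visit O → queue [M, R, N, P]
Visit M → queue [R, N, P]
Visit R → queue [N, P]
Visit N → queue [P]
Visit P → queue []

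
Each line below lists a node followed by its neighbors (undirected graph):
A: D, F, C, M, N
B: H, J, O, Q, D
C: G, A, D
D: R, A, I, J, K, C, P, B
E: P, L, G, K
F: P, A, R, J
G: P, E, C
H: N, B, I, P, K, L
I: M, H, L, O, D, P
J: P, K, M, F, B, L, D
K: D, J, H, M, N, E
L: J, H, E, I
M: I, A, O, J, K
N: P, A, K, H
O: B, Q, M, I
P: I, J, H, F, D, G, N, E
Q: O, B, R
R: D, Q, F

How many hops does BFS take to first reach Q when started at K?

3

Level 0: K
Level 1: D, E, H, J, M, N
Level 2: A, B, C, F, G, I, L, O, P, R
Level 3: Q
Q first appears at level 3.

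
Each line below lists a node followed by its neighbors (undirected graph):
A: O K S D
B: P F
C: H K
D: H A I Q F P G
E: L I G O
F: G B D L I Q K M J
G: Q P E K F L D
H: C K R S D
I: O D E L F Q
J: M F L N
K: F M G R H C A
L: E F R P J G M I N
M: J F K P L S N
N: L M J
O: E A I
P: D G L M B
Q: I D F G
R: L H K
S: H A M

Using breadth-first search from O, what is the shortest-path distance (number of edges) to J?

3

Level 0: O
Level 1: A, E, I
Level 2: D, F, G, K, L, Q, S
Level 3: B, C, H, J, M, N, P, R
J first appears at level 3.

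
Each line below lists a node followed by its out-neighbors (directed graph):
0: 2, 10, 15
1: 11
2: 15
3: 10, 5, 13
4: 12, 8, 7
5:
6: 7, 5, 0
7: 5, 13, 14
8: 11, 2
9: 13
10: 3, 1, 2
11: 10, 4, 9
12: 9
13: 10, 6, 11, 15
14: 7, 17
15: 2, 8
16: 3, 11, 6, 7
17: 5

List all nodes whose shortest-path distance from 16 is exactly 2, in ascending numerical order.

Level 0: 16
Level 1: 3, 6, 7, 11
Level 2: 0, 4, 5, 9, 10, 13, 14
Level 3: 1, 2, 8, 12, 15, 17

0, 4, 5, 9, 10, 13, 14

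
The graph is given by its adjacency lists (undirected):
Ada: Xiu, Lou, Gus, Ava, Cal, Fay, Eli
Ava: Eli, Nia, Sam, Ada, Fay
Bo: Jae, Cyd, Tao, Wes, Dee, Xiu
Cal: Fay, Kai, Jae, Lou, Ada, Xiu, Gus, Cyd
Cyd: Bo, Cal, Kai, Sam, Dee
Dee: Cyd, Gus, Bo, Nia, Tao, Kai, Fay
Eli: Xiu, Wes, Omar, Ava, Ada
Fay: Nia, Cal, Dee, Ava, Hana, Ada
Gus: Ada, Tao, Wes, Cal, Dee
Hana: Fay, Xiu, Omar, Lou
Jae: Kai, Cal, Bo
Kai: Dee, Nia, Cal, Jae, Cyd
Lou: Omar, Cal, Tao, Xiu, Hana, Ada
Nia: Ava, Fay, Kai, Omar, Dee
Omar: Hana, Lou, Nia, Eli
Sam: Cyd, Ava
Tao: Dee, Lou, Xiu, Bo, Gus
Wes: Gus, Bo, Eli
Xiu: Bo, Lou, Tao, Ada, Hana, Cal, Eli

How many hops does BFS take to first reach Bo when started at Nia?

Level 0: Nia
Level 1: Ava, Dee, Fay, Kai, Omar
Level 2: Ada, Bo, Cal, Cyd, Eli, Gus, Hana, Jae, Lou, Sam, Tao
Level 3: Wes, Xiu
Bo first appears at level 2.

2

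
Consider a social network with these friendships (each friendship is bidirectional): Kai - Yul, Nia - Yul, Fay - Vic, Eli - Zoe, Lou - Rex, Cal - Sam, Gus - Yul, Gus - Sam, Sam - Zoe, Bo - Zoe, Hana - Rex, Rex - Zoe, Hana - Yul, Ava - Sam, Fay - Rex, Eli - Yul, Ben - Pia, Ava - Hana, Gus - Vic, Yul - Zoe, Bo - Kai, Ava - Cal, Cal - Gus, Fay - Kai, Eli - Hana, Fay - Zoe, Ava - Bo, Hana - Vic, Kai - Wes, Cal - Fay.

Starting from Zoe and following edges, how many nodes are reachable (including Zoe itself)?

BFS from Zoe visits: Zoe, Bo, Eli, Fay, Rex, Sam, Yul, Ava, Kai, Hana, Cal, Vic, Lou, Gus, Nia, Wes
Reachable nodes: 16 of 18 total.

16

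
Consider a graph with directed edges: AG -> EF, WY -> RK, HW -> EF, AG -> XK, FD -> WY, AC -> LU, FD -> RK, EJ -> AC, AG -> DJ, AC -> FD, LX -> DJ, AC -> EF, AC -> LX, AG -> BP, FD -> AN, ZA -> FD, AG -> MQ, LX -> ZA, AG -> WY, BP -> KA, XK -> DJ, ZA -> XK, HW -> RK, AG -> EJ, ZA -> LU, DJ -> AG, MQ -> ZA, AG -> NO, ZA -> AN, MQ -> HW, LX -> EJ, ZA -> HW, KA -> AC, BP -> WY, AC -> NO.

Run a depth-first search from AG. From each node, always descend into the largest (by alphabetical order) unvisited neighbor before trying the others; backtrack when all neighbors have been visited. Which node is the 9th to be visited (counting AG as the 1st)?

Visit AG
AG → XK
XK → DJ
AG → WY
WY → RK
AG → NO
AG → MQ
MQ → ZA
ZA → LU
ZA → HW
HW → EF
ZA → FD
FD → AN
AG → EJ
EJ → AC
AC → LX
AG → BP
BP → KA

Visit order: AG, XK, DJ, WY, RK, NO, MQ, ZA, LU, HW, EF, FD, AN, EJ, AC, LX, BP, KA

LU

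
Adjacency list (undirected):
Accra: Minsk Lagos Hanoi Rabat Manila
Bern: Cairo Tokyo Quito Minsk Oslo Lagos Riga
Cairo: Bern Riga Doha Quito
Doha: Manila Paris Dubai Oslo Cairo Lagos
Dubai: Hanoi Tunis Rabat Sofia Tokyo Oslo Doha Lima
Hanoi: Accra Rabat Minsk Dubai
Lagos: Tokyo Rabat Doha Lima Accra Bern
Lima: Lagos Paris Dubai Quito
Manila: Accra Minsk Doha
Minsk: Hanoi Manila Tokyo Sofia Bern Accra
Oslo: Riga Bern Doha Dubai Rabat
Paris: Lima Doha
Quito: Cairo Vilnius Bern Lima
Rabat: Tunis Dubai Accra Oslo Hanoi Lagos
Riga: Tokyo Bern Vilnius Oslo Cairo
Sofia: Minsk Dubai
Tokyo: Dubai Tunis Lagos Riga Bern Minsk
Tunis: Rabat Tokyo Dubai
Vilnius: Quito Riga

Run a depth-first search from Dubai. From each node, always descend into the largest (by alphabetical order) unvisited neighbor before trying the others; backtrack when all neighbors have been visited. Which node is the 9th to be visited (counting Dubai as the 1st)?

Visit Dubai
Dubai → Tunis
Tunis → Tokyo
Tokyo → Riga
Riga → Vilnius
Vilnius → Quito
Quito → Lima
Lima → Paris
Paris → Doha
Doha → Oslo
Oslo → Rabat
Rabat → Lagos
Lagos → Bern
Bern → Minsk
Minsk → Sofia
Minsk → Manila
Manila → Accra
Accra → Hanoi
Bern → Cairo

Visit order: Dubai, Tunis, Tokyo, Riga, Vilnius, Quito, Lima, Paris, Doha, Oslo, Rabat, Lagos, Bern, Minsk, Sofia, Manila, Accra, Hanoi, Cairo

Doha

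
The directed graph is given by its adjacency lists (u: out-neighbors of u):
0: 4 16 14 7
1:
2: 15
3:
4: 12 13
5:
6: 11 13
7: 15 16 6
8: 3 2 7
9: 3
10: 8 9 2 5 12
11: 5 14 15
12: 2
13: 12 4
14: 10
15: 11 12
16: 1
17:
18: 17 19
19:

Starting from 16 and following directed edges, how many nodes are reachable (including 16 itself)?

2

BFS from 16 visits: 16, 1
Reachable nodes: 2 of 20 total.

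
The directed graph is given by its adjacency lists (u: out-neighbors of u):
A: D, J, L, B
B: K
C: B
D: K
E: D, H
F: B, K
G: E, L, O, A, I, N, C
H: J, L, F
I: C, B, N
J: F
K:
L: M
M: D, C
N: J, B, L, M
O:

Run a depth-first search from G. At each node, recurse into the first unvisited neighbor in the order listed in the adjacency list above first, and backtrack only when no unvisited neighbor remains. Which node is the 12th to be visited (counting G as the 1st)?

Visit G
G → E
E → D
D → K
E → H
H → J
J → F
F → B
H → L
L → M
M → C
G → O
G → A
G → I
I → N

Visit order: G, E, D, K, H, J, F, B, L, M, C, O, A, I, N

O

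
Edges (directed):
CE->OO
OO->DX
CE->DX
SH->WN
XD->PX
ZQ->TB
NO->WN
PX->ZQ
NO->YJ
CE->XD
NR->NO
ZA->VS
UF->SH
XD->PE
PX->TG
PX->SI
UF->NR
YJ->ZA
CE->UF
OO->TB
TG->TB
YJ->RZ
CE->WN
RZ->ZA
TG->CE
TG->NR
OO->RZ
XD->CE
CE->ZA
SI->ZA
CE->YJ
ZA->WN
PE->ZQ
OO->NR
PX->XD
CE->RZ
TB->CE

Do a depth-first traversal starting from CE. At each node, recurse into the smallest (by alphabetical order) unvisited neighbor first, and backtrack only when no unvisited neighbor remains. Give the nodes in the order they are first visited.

Visit CE
CE → DX
CE → OO
OO → NR
NR → NO
NO → WN
NO → YJ
YJ → RZ
RZ → ZA
ZA → VS
OO → TB
CE → UF
UF → SH
CE → XD
XD → PE
PE → ZQ
XD → PX
PX → SI
PX → TG

CE -> DX -> OO -> NR -> NO -> WN -> YJ -> RZ -> ZA -> VS -> TB -> UF -> SH -> XD -> PE -> ZQ -> PX -> SI -> TG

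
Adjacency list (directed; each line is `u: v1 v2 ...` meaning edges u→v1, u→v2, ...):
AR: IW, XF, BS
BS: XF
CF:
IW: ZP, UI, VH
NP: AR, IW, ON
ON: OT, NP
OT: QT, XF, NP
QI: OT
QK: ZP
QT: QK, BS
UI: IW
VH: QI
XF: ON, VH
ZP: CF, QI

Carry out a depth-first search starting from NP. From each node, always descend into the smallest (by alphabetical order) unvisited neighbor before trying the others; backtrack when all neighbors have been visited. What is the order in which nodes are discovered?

NP AR BS XF ON OT QT QK ZP CF QI VH IW UI

Visit NP
NP → AR
AR → BS
BS → XF
XF → ON
ON → OT
OT → QT
QT → QK
QK → ZP
ZP → CF
ZP → QI
XF → VH
AR → IW
IW → UI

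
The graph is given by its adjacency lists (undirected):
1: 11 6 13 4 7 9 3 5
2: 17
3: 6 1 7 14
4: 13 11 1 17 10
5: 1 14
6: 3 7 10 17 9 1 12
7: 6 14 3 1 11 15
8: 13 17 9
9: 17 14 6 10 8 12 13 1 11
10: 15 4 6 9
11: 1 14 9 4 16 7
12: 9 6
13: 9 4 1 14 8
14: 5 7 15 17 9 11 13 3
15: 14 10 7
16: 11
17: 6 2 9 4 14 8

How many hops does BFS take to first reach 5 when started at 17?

Level 0: 17
Level 1: 2, 4, 6, 8, 9, 14
Level 2: 1, 3, 5, 7, 10, 11, 12, 13, 15
Level 3: 16
5 first appears at level 2.

2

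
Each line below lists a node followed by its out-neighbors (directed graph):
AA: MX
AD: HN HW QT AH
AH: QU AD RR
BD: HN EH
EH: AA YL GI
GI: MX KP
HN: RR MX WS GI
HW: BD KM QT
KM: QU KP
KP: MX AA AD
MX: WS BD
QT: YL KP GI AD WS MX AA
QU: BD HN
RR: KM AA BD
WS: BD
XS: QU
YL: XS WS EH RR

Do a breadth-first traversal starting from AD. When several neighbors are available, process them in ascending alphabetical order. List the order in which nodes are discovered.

Visit AD; enqueue AH, HN, HW, QT → queue [AH, HN, HW, QT]
Visit AH; enqueue QU, RR → queue [HN, HW, QT, QU, RR]
Visit HN; enqueue GI, MX, WS → queue [HW, QT, QU, RR, GI, MX, WS]
Visit HW; enqueue BD, KM → queue [QT, QU, RR, GI, MX, WS, BD, KM]
Visit QT; enqueue AA, KP, YL → queue [QU, RR, GI, MX, WS, BD, KM, AA, KP, YL]
Visit QU → queue [RR, GI, MX, WS, BD, KM, AA, KP, YL]
Visit RR → queue [GI, MX, WS, BD, KM, AA, KP, YL]
Visit GI → queue [MX, WS, BD, KM, AA, KP, YL]
Visit MX → queue [WS, BD, KM, AA, KP, YL]
Visit WS → queue [BD, KM, AA, KP, YL]
Visit BD; enqueue EH → queue [KM, AA, KP, YL, EH]
Visit KM → queue [AA, KP, YL, EH]
Visit AA → queue [KP, YL, EH]
Visit KP → queue [YL, EH]
Visit YL; enqueue XS → queue [EH, XS]
Visit EH → queue [XS]
Visit XS → queue []

AD -> AH -> HN -> HW -> QT -> QU -> RR -> GI -> MX -> WS -> BD -> KM -> AA -> KP -> YL -> EH -> XS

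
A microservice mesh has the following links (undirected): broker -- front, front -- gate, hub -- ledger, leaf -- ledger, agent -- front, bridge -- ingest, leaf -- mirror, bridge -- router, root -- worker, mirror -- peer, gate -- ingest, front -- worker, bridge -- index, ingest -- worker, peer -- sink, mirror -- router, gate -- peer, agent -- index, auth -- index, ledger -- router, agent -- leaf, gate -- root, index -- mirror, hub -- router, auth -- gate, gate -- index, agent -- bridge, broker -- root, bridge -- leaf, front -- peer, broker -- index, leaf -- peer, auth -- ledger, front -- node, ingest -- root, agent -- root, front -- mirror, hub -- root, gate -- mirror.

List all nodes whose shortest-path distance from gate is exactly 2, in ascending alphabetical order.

Level 0: gate
Level 1: auth, front, index, ingest, mirror, peer, root
Level 2: agent, bridge, broker, hub, leaf, ledger, node, router, sink, worker

agent, bridge, broker, hub, leaf, ledger, node, router, sink, worker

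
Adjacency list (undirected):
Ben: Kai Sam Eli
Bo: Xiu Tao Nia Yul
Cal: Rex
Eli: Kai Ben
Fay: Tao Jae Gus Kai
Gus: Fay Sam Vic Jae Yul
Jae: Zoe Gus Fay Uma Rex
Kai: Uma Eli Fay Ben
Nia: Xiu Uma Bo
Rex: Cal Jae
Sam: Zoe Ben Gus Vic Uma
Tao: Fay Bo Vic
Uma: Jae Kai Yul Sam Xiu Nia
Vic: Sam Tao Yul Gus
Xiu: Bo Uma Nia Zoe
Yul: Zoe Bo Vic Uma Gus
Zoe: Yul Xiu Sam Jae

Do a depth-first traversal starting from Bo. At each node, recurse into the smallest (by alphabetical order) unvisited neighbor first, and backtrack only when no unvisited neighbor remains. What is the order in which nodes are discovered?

Bo, Nia, Uma, Jae, Fay, Gus, Sam, Ben, Eli, Kai, Vic, Tao, Yul, Zoe, Xiu, Rex, Cal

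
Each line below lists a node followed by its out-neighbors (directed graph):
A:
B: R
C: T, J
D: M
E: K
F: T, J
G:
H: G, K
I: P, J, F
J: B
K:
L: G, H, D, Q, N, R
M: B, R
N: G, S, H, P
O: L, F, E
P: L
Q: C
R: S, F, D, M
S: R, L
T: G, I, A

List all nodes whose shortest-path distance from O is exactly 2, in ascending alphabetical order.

Level 0: O
Level 1: E, F, L
Level 2: D, G, H, J, K, N, Q, R, T
Level 3: A, B, C, I, M, P, S

D, G, H, J, K, N, Q, R, T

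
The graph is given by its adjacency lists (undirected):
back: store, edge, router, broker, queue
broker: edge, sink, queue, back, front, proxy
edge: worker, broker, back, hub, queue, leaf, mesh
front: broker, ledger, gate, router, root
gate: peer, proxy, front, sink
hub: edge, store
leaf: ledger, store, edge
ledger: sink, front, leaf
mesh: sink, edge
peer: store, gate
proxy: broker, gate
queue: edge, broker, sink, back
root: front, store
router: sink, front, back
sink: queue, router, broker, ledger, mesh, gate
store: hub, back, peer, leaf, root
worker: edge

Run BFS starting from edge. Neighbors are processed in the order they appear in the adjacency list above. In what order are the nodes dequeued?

edge -> worker -> broker -> back -> hub -> queue -> leaf -> mesh -> sink -> front -> proxy -> store -> router -> ledger -> gate -> root -> peer

Visit edge; enqueue worker, broker, back, hub, queue, leaf, mesh → queue [worker, broker, back, hub, queue, leaf, mesh]
Visit worker → queue [broker, back, hub, queue, leaf, mesh]
Visit broker; enqueue sink, front, proxy → queue [back, hub, queue, leaf, mesh, sink, front, proxy]
Visit back; enqueue store, router → queue [hub, queue, leaf, mesh, sink, front, proxy, store, router]
Visit hub → queue [queue, leaf, mesh, sink, front, proxy, store, router]
Visit queue → queue [leaf, mesh, sink, front, proxy, store, router]
Visit leaf; enqueue ledger → queue [mesh, sink, front, proxy, store, router, ledger]
Visit mesh → queue [sink, front, proxy, store, router, ledger]
Visit sink; enqueue gate → queue [front, proxy, store, router, ledger, gate]
Visit front; enqueue root → queue [proxy, store, router, ledger, gate, root]
Visit proxy → queue [store, router, ledger, gate, root]
Visit store; enqueue peer → queue [router, ledger, gate, root, peer]
Visit router → queue [ledger, gate, root, peer]
Visit ledger → queue [gate, root, peer]
Visit gate → queue [root, peer]
Visit root → queue [peer]
Visit peer → queue []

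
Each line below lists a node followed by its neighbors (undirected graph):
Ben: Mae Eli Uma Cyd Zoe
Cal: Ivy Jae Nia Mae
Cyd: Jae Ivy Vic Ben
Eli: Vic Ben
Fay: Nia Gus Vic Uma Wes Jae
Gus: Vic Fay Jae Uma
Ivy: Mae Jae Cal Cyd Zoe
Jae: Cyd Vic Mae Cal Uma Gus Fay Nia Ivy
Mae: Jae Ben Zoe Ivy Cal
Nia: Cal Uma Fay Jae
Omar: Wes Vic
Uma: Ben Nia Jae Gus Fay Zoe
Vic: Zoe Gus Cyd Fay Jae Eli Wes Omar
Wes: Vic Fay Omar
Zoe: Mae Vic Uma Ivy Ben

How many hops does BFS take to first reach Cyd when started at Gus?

Level 0: Gus
Level 1: Fay, Jae, Uma, Vic
Level 2: Ben, Cal, Cyd, Eli, Ivy, Mae, Nia, Omar, Wes, Zoe
Cyd first appears at level 2.

2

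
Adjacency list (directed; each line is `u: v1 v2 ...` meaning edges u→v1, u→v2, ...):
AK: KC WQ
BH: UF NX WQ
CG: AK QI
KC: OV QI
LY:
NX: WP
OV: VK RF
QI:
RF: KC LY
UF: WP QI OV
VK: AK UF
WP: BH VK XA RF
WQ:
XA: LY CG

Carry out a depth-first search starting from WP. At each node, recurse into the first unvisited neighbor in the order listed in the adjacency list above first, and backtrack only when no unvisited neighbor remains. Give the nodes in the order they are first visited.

WP, BH, UF, QI, OV, VK, AK, KC, WQ, RF, LY, NX, XA, CG

Visit WP
WP → BH
BH → UF
UF → QI
UF → OV
OV → VK
VK → AK
AK → KC
AK → WQ
OV → RF
RF → LY
BH → NX
WP → XA
XA → CG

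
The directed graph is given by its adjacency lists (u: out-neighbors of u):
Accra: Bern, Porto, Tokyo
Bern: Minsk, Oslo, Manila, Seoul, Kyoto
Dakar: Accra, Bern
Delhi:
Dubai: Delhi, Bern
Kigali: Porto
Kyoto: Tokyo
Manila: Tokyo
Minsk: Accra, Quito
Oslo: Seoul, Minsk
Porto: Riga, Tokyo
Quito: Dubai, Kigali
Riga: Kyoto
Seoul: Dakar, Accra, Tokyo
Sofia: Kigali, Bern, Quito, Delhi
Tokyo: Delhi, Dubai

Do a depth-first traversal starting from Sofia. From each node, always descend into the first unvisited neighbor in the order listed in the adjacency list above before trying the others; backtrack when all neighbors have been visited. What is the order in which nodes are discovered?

Sofia → Kigali → Porto → Riga → Kyoto → Tokyo → Delhi → Dubai → Bern → Minsk → Accra → Quito → Oslo → Seoul → Dakar → Manila

Visit Sofia
Sofia → Kigali
Kigali → Porto
Porto → Riga
Riga → Kyoto
Kyoto → Tokyo
Tokyo → Delhi
Tokyo → Dubai
Dubai → Bern
Bern → Minsk
Minsk → Accra
Minsk → Quito
Bern → Oslo
Oslo → Seoul
Seoul → Dakar
Bern → Manila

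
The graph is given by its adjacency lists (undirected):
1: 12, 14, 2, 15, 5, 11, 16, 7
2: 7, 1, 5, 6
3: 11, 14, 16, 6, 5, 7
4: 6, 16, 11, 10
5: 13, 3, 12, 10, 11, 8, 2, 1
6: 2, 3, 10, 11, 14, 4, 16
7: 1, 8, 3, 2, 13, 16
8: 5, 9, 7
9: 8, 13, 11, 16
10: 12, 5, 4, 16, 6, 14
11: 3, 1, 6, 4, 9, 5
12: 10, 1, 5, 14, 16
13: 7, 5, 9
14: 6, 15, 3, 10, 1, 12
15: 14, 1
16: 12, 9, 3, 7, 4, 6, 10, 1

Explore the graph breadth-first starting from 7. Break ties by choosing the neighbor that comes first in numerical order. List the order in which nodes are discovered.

7, 1, 2, 3, 8, 13, 16, 5, 11, 12, 14, 15, 6, 9, 4, 10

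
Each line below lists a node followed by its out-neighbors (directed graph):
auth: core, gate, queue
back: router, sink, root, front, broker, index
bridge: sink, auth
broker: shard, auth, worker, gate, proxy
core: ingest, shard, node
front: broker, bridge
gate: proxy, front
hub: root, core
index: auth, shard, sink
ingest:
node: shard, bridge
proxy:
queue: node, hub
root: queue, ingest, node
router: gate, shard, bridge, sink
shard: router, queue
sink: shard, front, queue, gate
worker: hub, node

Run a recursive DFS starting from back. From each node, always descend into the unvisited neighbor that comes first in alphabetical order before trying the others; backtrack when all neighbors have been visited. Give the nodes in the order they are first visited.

back broker auth core ingest node bridge sink front gate proxy queue hub root shard router worker index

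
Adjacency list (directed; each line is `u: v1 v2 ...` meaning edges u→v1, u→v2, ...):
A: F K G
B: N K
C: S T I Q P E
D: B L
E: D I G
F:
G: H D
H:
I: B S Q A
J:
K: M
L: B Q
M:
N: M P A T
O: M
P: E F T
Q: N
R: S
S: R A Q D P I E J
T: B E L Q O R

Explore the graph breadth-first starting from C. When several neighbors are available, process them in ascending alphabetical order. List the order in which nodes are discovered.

C → E → I → P → Q → S → T → D → G → A → B → F → N → J → R → L → O → H → K → M

Visit C; enqueue E, I, P, Q, S, T → queue [E, I, P, Q, S, T]
Visit E; enqueue D, G → queue [I, P, Q, S, T, D, G]
Visit I; enqueue A, B → queue [P, Q, S, T, D, G, A, B]
Visit P; enqueue F → queue [Q, S, T, D, G, A, B, F]
Visit Q; enqueue N → queue [S, T, D, G, A, B, F, N]
Visit S; enqueue J, R → queue [T, D, G, A, B, F, N, J, R]
Visit T; enqueue L, O → queue [D, G, A, B, F, N, J, R, L, O]
Visit D → queue [G, A, B, F, N, J, R, L, O]
Visit G; enqueue H → queue [A, B, F, N, J, R, L, O, H]
Visit A; enqueue K → queue [B, F, N, J, R, L, O, H, K]
Visit B → queue [F, N, J, R, L, O, H, K]
Visit F → queue [N, J, R, L, O, H, K]
Visit N; enqueue M → queue [J, R, L, O, H, K, M]
Visit J → queue [R, L, O, H, K, M]
Visit R → queue [L, O, H, K, M]
Visit L → queue [O, H, K, M]
Visit O → queue [H, K, M]
Visit H → queue [K, M]
Visit K → queue [M]
Visit M → queue []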